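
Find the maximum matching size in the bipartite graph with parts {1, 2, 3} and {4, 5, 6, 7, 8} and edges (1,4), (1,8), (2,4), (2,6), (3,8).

Step 1: List the neighbors of each left vertex:
  1: 4, 8
  2: 4, 6
  3: 8

Step 2: Greedily match left vertices, then look for augmenting paths:
  Match 1 -- 4
  Match 2 -- 6
  Match 3 -- 8
  No augmenting path remains.

Step 3: Verify this is maximum:
  Matching size 3 = min(|L|, |R|) = min(3, 5), which is an upper bound, so this matching is maximum.

Maximum matching: {(1,4), (2,6), (3,8)}
Size: 3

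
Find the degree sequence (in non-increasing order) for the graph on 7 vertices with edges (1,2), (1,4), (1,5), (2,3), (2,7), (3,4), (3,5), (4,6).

Step 1: Count edges incident to each vertex:
  deg(1) = 3 (neighbors: 2, 4, 5)
  deg(2) = 3 (neighbors: 1, 3, 7)
  deg(3) = 3 (neighbors: 2, 4, 5)
  deg(4) = 3 (neighbors: 1, 3, 6)
  deg(5) = 2 (neighbors: 1, 3)
  deg(6) = 1 (neighbors: 4)
  deg(7) = 1 (neighbors: 2)

Step 2: Sort degrees in non-increasing order:
  Degrees: [3, 3, 3, 3, 2, 1, 1] -> sorted: [3, 3, 3, 3, 2, 1, 1]

Degree sequence: [3, 3, 3, 3, 2, 1, 1]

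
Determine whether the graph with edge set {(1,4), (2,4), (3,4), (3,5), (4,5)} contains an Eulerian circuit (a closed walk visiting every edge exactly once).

Step 1: Find the degree of each vertex:
  deg(1) = 1
  deg(2) = 1
  deg(3) = 2
  deg(4) = 4
  deg(5) = 2

Step 2: Count vertices with odd degree:
  Odd-degree vertices: 1, 2 (2 total)

Step 3: Apply Euler's theorem:
  - Eulerian circuit exists iff graph is connected and all vertices have even degree
  - Eulerian path exists iff graph is connected and has 0 or 2 odd-degree vertices

Graph is connected with exactly 2 odd-degree vertices (1, 2).
Eulerian path exists (starting and ending at the odd-degree vertices), but no Eulerian circuit.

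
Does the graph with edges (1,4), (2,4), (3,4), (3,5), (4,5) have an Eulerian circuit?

Step 1: Find the degree of each vertex:
  deg(1) = 1
  deg(2) = 1
  deg(3) = 2
  deg(4) = 4
  deg(5) = 2

Step 2: Count vertices with odd degree:
  Odd-degree vertices: 1, 2 (2 total)

Step 3: Apply Euler's theorem:
  - Eulerian circuit exists iff graph is connected and all vertices have even degree
  - Eulerian path exists iff graph is connected and has 0 or 2 odd-degree vertices

Graph is connected with exactly 2 odd-degree vertices (1, 2).
Eulerian path exists (starting and ending at the odd-degree vertices), but no Eulerian circuit.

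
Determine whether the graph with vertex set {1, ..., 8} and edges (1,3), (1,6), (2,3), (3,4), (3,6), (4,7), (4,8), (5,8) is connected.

Step 1: Build adjacency list from edges:
  1: 3, 6
  2: 3
  3: 1, 2, 4, 6
  4: 3, 7, 8
  5: 8
  6: 1, 3
  7: 4
  8: 4, 5

Step 2: Run BFS/DFS from vertex 1:
  Visited: {1, 3, 6, 2, 4, 7, 8, 5}
  Reached 8 of 8 vertices

Step 3: All 8 vertices reached from vertex 1, so the graph is connected.
Answer: Yes, the graph is connected.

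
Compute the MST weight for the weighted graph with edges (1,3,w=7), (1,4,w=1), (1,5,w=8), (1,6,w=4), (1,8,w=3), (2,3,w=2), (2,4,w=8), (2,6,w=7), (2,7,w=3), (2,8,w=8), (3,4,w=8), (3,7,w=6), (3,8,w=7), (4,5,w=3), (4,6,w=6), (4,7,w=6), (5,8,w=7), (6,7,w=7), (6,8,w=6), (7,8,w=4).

Apply Kruskal's algorithm (sort edges by weight, add if no cycle):

Sorted edges by weight:
  (1,4) w=1
  (2,3) w=2
  (1,8) w=3
  (2,7) w=3
  (4,5) w=3
  (1,6) w=4
  (7,8) w=4
  (3,7) w=6
  (4,7) w=6
  (4,6) w=6
  (6,8) w=6
  (1,3) w=7
  (2,6) w=7
  (3,8) w=7
  (5,8) w=7
  (6,7) w=7
  (1,5) w=8
  (2,4) w=8
  (2,8) w=8
  (3,4) w=8

Add edge (1,4) w=1 -- no cycle. Running total: 1
Add edge (2,3) w=2 -- no cycle. Running total: 3
Add edge (1,8) w=3 -- no cycle. Running total: 6
Add edge (2,7) w=3 -- no cycle. Running total: 9
Add edge (4,5) w=3 -- no cycle. Running total: 12
Add edge (1,6) w=4 -- no cycle. Running total: 16
Add edge (7,8) w=4 -- no cycle. Running total: 20

MST edges: (1,4,w=1), (2,3,w=2), (1,8,w=3), (2,7,w=3), (4,5,w=3), (1,6,w=4), (7,8,w=4)
Total MST weight: 1 + 2 + 3 + 3 + 3 + 4 + 4 = 20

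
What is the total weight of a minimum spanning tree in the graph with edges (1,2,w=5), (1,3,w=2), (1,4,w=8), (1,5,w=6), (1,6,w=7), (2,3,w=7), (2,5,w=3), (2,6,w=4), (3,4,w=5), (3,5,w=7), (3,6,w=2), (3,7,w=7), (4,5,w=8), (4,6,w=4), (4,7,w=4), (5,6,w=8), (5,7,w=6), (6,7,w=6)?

Apply Kruskal's algorithm (sort edges by weight, add if no cycle):

Sorted edges by weight:
  (1,3) w=2
  (3,6) w=2
  (2,5) w=3
  (2,6) w=4
  (4,6) w=4
  (4,7) w=4
  (1,2) w=5
  (3,4) w=5
  (1,5) w=6
  (5,7) w=6
  (6,7) w=6
  (1,6) w=7
  (2,3) w=7
  (3,5) w=7
  (3,7) w=7
  (1,4) w=8
  (4,5) w=8
  (5,6) w=8

Add edge (1,3) w=2 -- no cycle. Running total: 2
Add edge (3,6) w=2 -- no cycle. Running total: 4
Add edge (2,5) w=3 -- no cycle. Running total: 7
Add edge (2,6) w=4 -- no cycle. Running total: 11
Add edge (4,6) w=4 -- no cycle. Running total: 15
Add edge (4,7) w=4 -- no cycle. Running total: 19

MST edges: (1,3,w=2), (3,6,w=2), (2,5,w=3), (2,6,w=4), (4,6,w=4), (4,7,w=4)
Total MST weight: 2 + 2 + 3 + 4 + 4 + 4 = 19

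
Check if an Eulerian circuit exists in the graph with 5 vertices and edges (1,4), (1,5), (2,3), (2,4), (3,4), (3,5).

Step 1: Find the degree of each vertex:
  deg(1) = 2
  deg(2) = 2
  deg(3) = 3
  deg(4) = 3
  deg(5) = 2

Step 2: Count vertices with odd degree:
  Odd-degree vertices: 3, 4 (2 total)

Step 3: Apply Euler's theorem:
  - Eulerian circuit exists iff graph is connected and all vertices have even degree
  - Eulerian path exists iff graph is connected and has 0 or 2 odd-degree vertices

Graph is connected with exactly 2 odd-degree vertices (3, 4).
Eulerian path exists (starting and ending at the odd-degree vertices), but no Eulerian circuit.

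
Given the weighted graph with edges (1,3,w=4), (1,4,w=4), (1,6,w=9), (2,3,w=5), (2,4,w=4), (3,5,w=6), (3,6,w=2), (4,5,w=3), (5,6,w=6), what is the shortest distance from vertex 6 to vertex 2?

Step 1: Build adjacency list with weights:
  1: 3(w=4), 4(w=4), 6(w=9)
  2: 3(w=5), 4(w=4)
  3: 1(w=4), 2(w=5), 5(w=6), 6(w=2)
  4: 1(w=4), 2(w=4), 5(w=3)
  5: 3(w=6), 4(w=3), 6(w=6)
  6: 1(w=9), 3(w=2), 5(w=6)

Step 2: Apply Dijkstra's algorithm from vertex 6:
  Visit vertex 6 (distance=0)
    Update dist[1] = 9
    Update dist[3] = 2
    Update dist[5] = 6
  Visit vertex 3 (distance=2)
    Update dist[1] = 6
    Update dist[2] = 7
  Visit vertex 1 (distance=6)
    Update dist[4] = 10
  Visit vertex 5 (distance=6)
    Update dist[4] = 9
  Visit vertex 2 (distance=7)

Step 3: Shortest path: 6 -> 3 -> 2
Total weight: 2 + 5 = 7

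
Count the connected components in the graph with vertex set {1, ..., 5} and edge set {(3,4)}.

Step 1: Build adjacency list from edges:
  1: (none)
  2: (none)
  3: 4
  4: 3
  5: (none)

Step 2: Run BFS/DFS from vertex 1:
  Visited: {1}
  Reached 1 of 5 vertices

Step 3: Only 1 of 5 vertices reached. Graph is disconnected.
Connected components: {1}, {2}, {3, 4}, {5}
Number of connected components: 4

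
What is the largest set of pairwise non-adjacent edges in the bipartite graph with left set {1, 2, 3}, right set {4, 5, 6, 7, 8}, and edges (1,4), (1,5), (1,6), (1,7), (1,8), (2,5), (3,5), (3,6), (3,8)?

Step 1: List the neighbors of each left vertex:
  1: 4, 5, 6, 7, 8
  2: 5
  3: 5, 6, 8

Step 2: Greedily match left vertices, then look for augmenting paths:
  Match 1 -- 4
  Match 2 -- 5
  Match 3 -- 6
  No augmenting path remains.

Step 3: Verify this is maximum:
  Matching size 3 = min(|L|, |R|) = min(3, 5), which is an upper bound, so this matching is maximum.

Maximum matching: {(1,4), (2,5), (3,6)}
Size: 3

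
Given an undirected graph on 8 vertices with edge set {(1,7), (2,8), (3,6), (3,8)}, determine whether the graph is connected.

Step 1: Build adjacency list from edges:
  1: 7
  2: 8
  3: 6, 8
  4: (none)
  5: (none)
  6: 3
  7: 1
  8: 2, 3

Step 2: Run BFS/DFS from vertex 1:
  Visited: {1, 7}
  Reached 2 of 8 vertices

Step 3: Only 2 of 8 vertices reached. Graph is disconnected.
Connected components: {1, 7}, {2, 3, 6, 8}, {4}, {5}
Answer: No, the graph is not connected (4 components).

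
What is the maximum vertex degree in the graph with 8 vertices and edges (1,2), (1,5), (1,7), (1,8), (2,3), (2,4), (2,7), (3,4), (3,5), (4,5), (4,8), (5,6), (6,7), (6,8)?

Step 1: Count edges incident to each vertex:
  deg(1) = 4 (neighbors: 2, 5, 7, 8)
  deg(2) = 4 (neighbors: 1, 3, 4, 7)
  deg(3) = 3 (neighbors: 2, 4, 5)
  deg(4) = 4 (neighbors: 2, 3, 5, 8)
  deg(5) = 4 (neighbors: 1, 3, 4, 6)
  deg(6) = 3 (neighbors: 5, 7, 8)
  deg(7) = 3 (neighbors: 1, 2, 6)
  deg(8) = 3 (neighbors: 1, 4, 6)

Step 2: Find maximum:
  max(4, 4, 3, 4, 4, 3, 3, 3) = 4 (vertex 1)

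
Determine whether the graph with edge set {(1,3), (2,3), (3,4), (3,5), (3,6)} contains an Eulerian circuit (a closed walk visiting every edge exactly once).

Step 1: Find the degree of each vertex:
  deg(1) = 1
  deg(2) = 1
  deg(3) = 5
  deg(4) = 1
  deg(5) = 1
  deg(6) = 1

Step 2: Count vertices with odd degree:
  Odd-degree vertices: 1, 2, 3, 4, 5, 6 (6 total)

Step 3: Apply Euler's theorem:
  - Eulerian circuit exists iff graph is connected and all vertices have even degree
  - Eulerian path exists iff graph is connected and has 0 or 2 odd-degree vertices

Graph has 6 odd-degree vertices (need 0 or 2).
Neither Eulerian path nor Eulerian circuit exists.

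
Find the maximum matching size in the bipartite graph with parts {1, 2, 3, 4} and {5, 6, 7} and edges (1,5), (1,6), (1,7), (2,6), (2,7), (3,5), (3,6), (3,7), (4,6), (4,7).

Step 1: List the neighbors of each left vertex:
  1: 5, 6, 7
  2: 6, 7
  3: 5, 6, 7
  4: 6, 7

Step 2: Greedily match left vertices, then look for augmenting paths:
  Match 1 -- 5
  Match 2 -- 6
  Match 3 -- 7
  No augmenting path remains.

Step 3: Verify this is maximum:
  Matching size 3 = min(|L|, |R|) = min(4, 3), which is an upper bound, so this matching is maximum.

Maximum matching: {(1,5), (2,6), (3,7)}
Size: 3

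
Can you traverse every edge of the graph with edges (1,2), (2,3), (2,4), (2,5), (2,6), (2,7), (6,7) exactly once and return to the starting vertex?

Step 1: Find the degree of each vertex:
  deg(1) = 1
  deg(2) = 6
  deg(3) = 1
  deg(4) = 1
  deg(5) = 1
  deg(6) = 2
  deg(7) = 2

Step 2: Count vertices with odd degree:
  Odd-degree vertices: 1, 3, 4, 5 (4 total)

Step 3: Apply Euler's theorem:
  - Eulerian circuit exists iff graph is connected and all vertices have even degree
  - Eulerian path exists iff graph is connected and has 0 or 2 odd-degree vertices

Graph has 4 odd-degree vertices (need 0 or 2).
Neither Eulerian path nor Eulerian circuit exists.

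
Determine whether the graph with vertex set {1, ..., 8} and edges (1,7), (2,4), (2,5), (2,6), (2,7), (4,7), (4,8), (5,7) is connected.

Step 1: Build adjacency list from edges:
  1: 7
  2: 4, 5, 6, 7
  3: (none)
  4: 2, 7, 8
  5: 2, 7
  6: 2
  7: 1, 2, 4, 5
  8: 4

Step 2: Run BFS/DFS from vertex 1:
  Visited: {1, 7, 2, 4, 5, 6, 8}
  Reached 7 of 8 vertices

Step 3: Only 7 of 8 vertices reached. Graph is disconnected.
Connected components: {1, 2, 4, 5, 6, 7, 8}, {3}
Answer: No, the graph is not connected (2 components).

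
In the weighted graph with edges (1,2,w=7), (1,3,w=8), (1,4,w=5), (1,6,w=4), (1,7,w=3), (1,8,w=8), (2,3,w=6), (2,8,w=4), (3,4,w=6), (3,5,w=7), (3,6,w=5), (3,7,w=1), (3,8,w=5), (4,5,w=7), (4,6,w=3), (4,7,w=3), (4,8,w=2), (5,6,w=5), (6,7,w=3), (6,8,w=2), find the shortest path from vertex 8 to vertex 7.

Step 1: Build adjacency list with weights:
  1: 2(w=7), 3(w=8), 4(w=5), 6(w=4), 7(w=3), 8(w=8)
  2: 1(w=7), 3(w=6), 8(w=4)
  3: 1(w=8), 2(w=6), 4(w=6), 5(w=7), 6(w=5), 7(w=1), 8(w=5)
  4: 1(w=5), 3(w=6), 5(w=7), 6(w=3), 7(w=3), 8(w=2)
  5: 3(w=7), 4(w=7), 6(w=5)
  6: 1(w=4), 3(w=5), 4(w=3), 5(w=5), 7(w=3), 8(w=2)
  7: 1(w=3), 3(w=1), 4(w=3), 6(w=3)
  8: 1(w=8), 2(w=4), 3(w=5), 4(w=2), 6(w=2)

Step 2: Apply Dijkstra's algorithm from vertex 8:
  Visit vertex 8 (distance=0)
    Update dist[1] = 8
    Update dist[2] = 4
    Update dist[3] = 5
    Update dist[4] = 2
    Update dist[6] = 2
  Visit vertex 4 (distance=2)
    Update dist[1] = 7
    Update dist[5] = 9
    Update dist[7] = 5
  Visit vertex 6 (distance=2)
    Update dist[1] = 6
    Update dist[5] = 7
  Visit vertex 2 (distance=4)
  Visit vertex 3 (distance=5)
  Visit vertex 7 (distance=5)

Step 3: Shortest path: 8 -> 6 -> 7
Total weight: 2 + 3 = 5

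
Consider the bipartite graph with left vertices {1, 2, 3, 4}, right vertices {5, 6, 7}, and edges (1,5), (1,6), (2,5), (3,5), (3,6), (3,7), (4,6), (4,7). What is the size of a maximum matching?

Step 1: List the neighbors of each left vertex:
  1: 5, 6
  2: 5
  3: 5, 6, 7
  4: 6, 7

Step 2: Greedily match left vertices, then look for augmenting paths:
  Match 1 -- 5
  Match 3 -- 6
  Match 4 -- 7
  No augmenting path remains.

Step 3: Verify this is maximum:
  Matching size 3 = min(|L|, |R|) = min(4, 3), which is an upper bound, so this matching is maximum.

Maximum matching: {(1,5), (3,6), (4,7)}
Size: 3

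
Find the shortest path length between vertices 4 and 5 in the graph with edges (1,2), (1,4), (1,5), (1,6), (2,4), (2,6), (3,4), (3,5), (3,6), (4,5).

Step 1: Build adjacency list:
  1: 2, 4, 5, 6
  2: 1, 4, 6
  3: 4, 5, 6
  4: 1, 2, 3, 5
  5: 1, 3, 4
  6: 1, 2, 3

Step 2: BFS from vertex 4 to find shortest path to 5:
  vertex 1 reached at distance 1
  vertex 2 reached at distance 1
  vertex 3 reached at distance 1
  vertex 5 reached at distance 1

Step 3: Shortest path: 4 -> 5
Path length: 1 edge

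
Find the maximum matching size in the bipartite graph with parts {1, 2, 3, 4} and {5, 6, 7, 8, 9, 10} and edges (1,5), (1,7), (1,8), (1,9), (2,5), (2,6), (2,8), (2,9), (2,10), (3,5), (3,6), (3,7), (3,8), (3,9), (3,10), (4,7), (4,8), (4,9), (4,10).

Step 1: List the neighbors of each left vertex:
  1: 5, 7, 8, 9
  2: 5, 6, 8, 9, 10
  3: 5, 6, 7, 8, 9, 10
  4: 7, 8, 9, 10

Step 2: Greedily match left vertices, then look for augmenting paths:
  Match 1 -- 5
  Match 2 -- 6
  Match 3 -- 7
  Match 4 -- 8
  No augmenting path remains.

Step 3: Verify this is maximum:
  Matching size 4 = min(|L|, |R|) = min(4, 6), which is an upper bound, so this matching is maximum.

Maximum matching: {(1,5), (2,6), (3,7), (4,8)}
Size: 4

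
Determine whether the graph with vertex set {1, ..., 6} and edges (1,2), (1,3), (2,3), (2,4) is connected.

Step 1: Build adjacency list from edges:
  1: 2, 3
  2: 1, 3, 4
  3: 1, 2
  4: 2
  5: (none)
  6: (none)

Step 2: Run BFS/DFS from vertex 1:
  Visited: {1, 2, 3, 4}
  Reached 4 of 6 vertices

Step 3: Only 4 of 6 vertices reached. Graph is disconnected.
Connected components: {1, 2, 3, 4}, {5}, {6}
Answer: No, the graph is not connected (3 components).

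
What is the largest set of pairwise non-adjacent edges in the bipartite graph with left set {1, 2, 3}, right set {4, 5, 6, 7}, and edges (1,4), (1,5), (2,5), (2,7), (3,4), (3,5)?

Step 1: List the neighbors of each left vertex:
  1: 4, 5
  2: 5, 7
  3: 4, 5

Step 2: Greedily match left vertices, then look for augmenting paths:
  Match 1 -- 4
  Match 2 -- 7
  Match 3 -- 5
  No augmenting path remains.

Step 3: Verify this is maximum:
  Matching size 3 = min(|L|, |R|) = min(3, 4), which is an upper bound, so this matching is maximum.

Maximum matching: {(1,4), (2,7), (3,5)}
Size: 3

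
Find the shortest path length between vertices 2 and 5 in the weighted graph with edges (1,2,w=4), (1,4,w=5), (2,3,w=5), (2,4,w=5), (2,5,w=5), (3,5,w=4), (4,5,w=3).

Step 1: Build adjacency list with weights:
  1: 2(w=4), 4(w=5)
  2: 1(w=4), 3(w=5), 4(w=5), 5(w=5)
  3: 2(w=5), 5(w=4)
  4: 1(w=5), 2(w=5), 5(w=3)
  5: 2(w=5), 3(w=4), 4(w=3)

Step 2: Apply Dijkstra's algorithm from vertex 2:
  Visit vertex 2 (distance=0)
    Update dist[1] = 4
    Update dist[3] = 5
    Update dist[4] = 5
    Update dist[5] = 5
  Visit vertex 1 (distance=4)
  Visit vertex 3 (distance=5)
  Visit vertex 4 (distance=5)
  Visit vertex 5 (distance=5)

Step 3: Shortest path: 2 -> 5
Total weight: 5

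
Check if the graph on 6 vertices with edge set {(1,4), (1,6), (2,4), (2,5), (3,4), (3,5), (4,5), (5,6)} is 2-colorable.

Step 1: Attempt 2-coloring using BFS:
  Start at vertex 1, assign color 0
  Color vertex 4 with color 1 (neighbor of 1)
  Color vertex 6 with color 1 (neighbor of 1)
  Color vertex 2 with color 0 (neighbor of 4)
  Color vertex 3 with color 0 (neighbor of 4)
  Color vertex 5 with color 0 (neighbor of 4)

Step 2: Conflict found! Vertices 2 and 5 are adjacent but have the same color.
This means the graph contains an odd cycle.

The graph is NOT bipartite.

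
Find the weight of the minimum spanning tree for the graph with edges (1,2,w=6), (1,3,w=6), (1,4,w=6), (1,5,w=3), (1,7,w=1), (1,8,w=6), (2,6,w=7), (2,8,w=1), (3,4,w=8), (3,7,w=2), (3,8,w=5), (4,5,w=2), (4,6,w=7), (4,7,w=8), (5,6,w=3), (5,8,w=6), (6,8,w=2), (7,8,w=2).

Apply Kruskal's algorithm (sort edges by weight, add if no cycle):

Sorted edges by weight:
  (1,7) w=1
  (2,8) w=1
  (3,7) w=2
  (4,5) w=2
  (6,8) w=2
  (7,8) w=2
  (1,5) w=3
  (5,6) w=3
  (3,8) w=5
  (1,8) w=6
  (1,4) w=6
  (1,3) w=6
  (1,2) w=6
  (5,8) w=6
  (2,6) w=7
  (4,6) w=7
  (3,4) w=8
  (4,7) w=8

Add edge (1,7) w=1 -- no cycle. Running total: 1
Add edge (2,8) w=1 -- no cycle. Running total: 2
Add edge (3,7) w=2 -- no cycle. Running total: 4
Add edge (4,5) w=2 -- no cycle. Running total: 6
Add edge (6,8) w=2 -- no cycle. Running total: 8
Add edge (7,8) w=2 -- no cycle. Running total: 10
Add edge (1,5) w=3 -- no cycle. Running total: 13

MST edges: (1,7,w=1), (2,8,w=1), (3,7,w=2), (4,5,w=2), (6,8,w=2), (7,8,w=2), (1,5,w=3)
Total MST weight: 1 + 1 + 2 + 2 + 2 + 2 + 3 = 13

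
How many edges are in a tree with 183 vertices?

A tree on n vertices always has exactly n - 1 edges.
For n = 183: edges = 183 - 1 = 182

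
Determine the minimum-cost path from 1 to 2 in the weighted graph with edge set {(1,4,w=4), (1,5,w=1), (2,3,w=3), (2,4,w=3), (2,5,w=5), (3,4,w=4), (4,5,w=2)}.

Step 1: Build adjacency list with weights:
  1: 4(w=4), 5(w=1)
  2: 3(w=3), 4(w=3), 5(w=5)
  3: 2(w=3), 4(w=4)
  4: 1(w=4), 2(w=3), 3(w=4), 5(w=2)
  5: 1(w=1), 2(w=5), 4(w=2)

Step 2: Apply Dijkstra's algorithm from vertex 1:
  Visit vertex 1 (distance=0)
    Update dist[4] = 4
    Update dist[5] = 1
  Visit vertex 5 (distance=1)
    Update dist[2] = 6
    Update dist[4] = 3
  Visit vertex 4 (distance=3)
    Update dist[3] = 7
  Visit vertex 2 (distance=6)

Step 3: Shortest path: 1 -> 5 -> 2
Total weight: 1 + 5 = 6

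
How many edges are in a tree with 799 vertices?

A tree on n vertices always has exactly n - 1 edges.
For n = 799: edges = 799 - 1 = 798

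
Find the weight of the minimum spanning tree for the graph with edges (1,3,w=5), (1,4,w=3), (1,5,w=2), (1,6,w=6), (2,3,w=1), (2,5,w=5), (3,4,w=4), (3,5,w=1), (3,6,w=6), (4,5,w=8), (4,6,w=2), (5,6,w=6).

Apply Kruskal's algorithm (sort edges by weight, add if no cycle):

Sorted edges by weight:
  (2,3) w=1
  (3,5) w=1
  (1,5) w=2
  (4,6) w=2
  (1,4) w=3
  (3,4) w=4
  (1,3) w=5
  (2,5) w=5
  (1,6) w=6
  (3,6) w=6
  (5,6) w=6
  (4,5) w=8

Add edge (2,3) w=1 -- no cycle. Running total: 1
Add edge (3,5) w=1 -- no cycle. Running total: 2
Add edge (1,5) w=2 -- no cycle. Running total: 4
Add edge (4,6) w=2 -- no cycle. Running total: 6
Add edge (1,4) w=3 -- no cycle. Running total: 9

MST edges: (2,3,w=1), (3,5,w=1), (1,5,w=2), (4,6,w=2), (1,4,w=3)
Total MST weight: 1 + 1 + 2 + 2 + 3 = 9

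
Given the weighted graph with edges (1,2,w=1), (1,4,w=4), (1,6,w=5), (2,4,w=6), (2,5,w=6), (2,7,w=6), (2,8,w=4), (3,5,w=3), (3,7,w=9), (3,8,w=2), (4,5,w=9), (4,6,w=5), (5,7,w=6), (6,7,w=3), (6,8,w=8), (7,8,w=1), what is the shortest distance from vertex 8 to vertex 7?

Step 1: Build adjacency list with weights:
  1: 2(w=1), 4(w=4), 6(w=5)
  2: 1(w=1), 4(w=6), 5(w=6), 7(w=6), 8(w=4)
  3: 5(w=3), 7(w=9), 8(w=2)
  4: 1(w=4), 2(w=6), 5(w=9), 6(w=5)
  5: 2(w=6), 3(w=3), 4(w=9), 7(w=6)
  6: 1(w=5), 4(w=5), 7(w=3), 8(w=8)
  7: 2(w=6), 3(w=9), 5(w=6), 6(w=3), 8(w=1)
  8: 2(w=4), 3(w=2), 6(w=8), 7(w=1)

Step 2: Apply Dijkstra's algorithm from vertex 8:
  Visit vertex 8 (distance=0)
    Update dist[2] = 4
    Update dist[3] = 2
    Update dist[6] = 8
    Update dist[7] = 1
  Visit vertex 7 (distance=1)
    Update dist[5] = 7
    Update dist[6] = 4

Step 3: Shortest path: 8 -> 7
Total weight: 1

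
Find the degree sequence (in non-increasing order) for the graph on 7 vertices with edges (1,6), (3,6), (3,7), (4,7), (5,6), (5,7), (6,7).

Step 1: Count edges incident to each vertex:
  deg(1) = 1 (neighbors: 6)
  deg(2) = 0 (neighbors: none)
  deg(3) = 2 (neighbors: 6, 7)
  deg(4) = 1 (neighbors: 7)
  deg(5) = 2 (neighbors: 6, 7)
  deg(6) = 4 (neighbors: 1, 3, 5, 7)
  deg(7) = 4 (neighbors: 3, 4, 5, 6)

Step 2: Sort degrees in non-increasing order:
  Degrees: [1, 0, 2, 1, 2, 4, 4] -> sorted: [4, 4, 2, 2, 1, 1, 0]

Degree sequence: [4, 4, 2, 2, 1, 1, 0]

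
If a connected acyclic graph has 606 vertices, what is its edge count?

A tree on n vertices always has exactly n - 1 edges.
For n = 606: edges = 606 - 1 = 605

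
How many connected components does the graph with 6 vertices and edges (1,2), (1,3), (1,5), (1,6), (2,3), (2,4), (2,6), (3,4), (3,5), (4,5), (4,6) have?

Step 1: Build adjacency list from edges:
  1: 2, 3, 5, 6
  2: 1, 3, 4, 6
  3: 1, 2, 4, 5
  4: 2, 3, 5, 6
  5: 1, 3, 4
  6: 1, 2, 4

Step 2: Run BFS/DFS from vertex 1:
  Visited: {1, 2, 3, 5, 6, 4}
  Reached 6 of 6 vertices

Step 3: All 6 vertices reached from vertex 1, so the graph is connected.
Number of connected components: 1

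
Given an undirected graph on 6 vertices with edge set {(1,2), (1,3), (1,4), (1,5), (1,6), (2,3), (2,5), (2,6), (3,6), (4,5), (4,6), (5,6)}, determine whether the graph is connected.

Step 1: Build adjacency list from edges:
  1: 2, 3, 4, 5, 6
  2: 1, 3, 5, 6
  3: 1, 2, 6
  4: 1, 5, 6
  5: 1, 2, 4, 6
  6: 1, 2, 3, 4, 5

Step 2: Run BFS/DFS from vertex 1:
  Visited: {1, 2, 3, 4, 5, 6}
  Reached 6 of 6 vertices

Step 3: All 6 vertices reached from vertex 1, so the graph is connected.
Answer: Yes, the graph is connected.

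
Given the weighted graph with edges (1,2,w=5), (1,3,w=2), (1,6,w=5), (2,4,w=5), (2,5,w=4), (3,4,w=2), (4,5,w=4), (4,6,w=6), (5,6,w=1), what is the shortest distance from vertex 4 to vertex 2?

Step 1: Build adjacency list with weights:
  1: 2(w=5), 3(w=2), 6(w=5)
  2: 1(w=5), 4(w=5), 5(w=4)
  3: 1(w=2), 4(w=2)
  4: 2(w=5), 3(w=2), 5(w=4), 6(w=6)
  5: 2(w=4), 4(w=4), 6(w=1)
  6: 1(w=5), 4(w=6), 5(w=1)

Step 2: Apply Dijkstra's algorithm from vertex 4:
  Visit vertex 4 (distance=0)
    Update dist[2] = 5
    Update dist[3] = 2
    Update dist[5] = 4
    Update dist[6] = 6
  Visit vertex 3 (distance=2)
    Update dist[1] = 4
  Visit vertex 1 (distance=4)
  Visit vertex 5 (distance=4)
    Update dist[6] = 5
  Visit vertex 2 (distance=5)

Step 3: Shortest path: 4 -> 2
Total weight: 5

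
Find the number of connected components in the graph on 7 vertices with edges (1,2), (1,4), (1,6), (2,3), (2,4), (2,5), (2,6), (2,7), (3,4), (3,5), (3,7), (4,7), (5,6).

Step 1: Build adjacency list from edges:
  1: 2, 4, 6
  2: 1, 3, 4, 5, 6, 7
  3: 2, 4, 5, 7
  4: 1, 2, 3, 7
  5: 2, 3, 6
  6: 1, 2, 5
  7: 2, 3, 4

Step 2: Run BFS/DFS from vertex 1:
  Visited: {1, 2, 4, 6, 3, 5, 7}
  Reached 7 of 7 vertices

Step 3: All 7 vertices reached from vertex 1, so the graph is connected.
Number of connected components: 1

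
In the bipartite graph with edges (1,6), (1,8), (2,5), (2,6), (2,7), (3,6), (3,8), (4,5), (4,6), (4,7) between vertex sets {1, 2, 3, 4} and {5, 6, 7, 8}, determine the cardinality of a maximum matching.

Step 1: List the neighbors of each left vertex:
  1: 6, 8
  2: 5, 6, 7
  3: 6, 8
  4: 5, 6, 7

Step 2: Greedily match left vertices, then look for augmenting paths:
  Match 1 -- 6
  Match 2 -- 5
  Match 3 -- 8
  Match 4 -- 7
  No augmenting path remains.

Step 3: Verify this is maximum:
  Matching size 4 = min(|L|, |R|) = min(4, 4), which is an upper bound, so this matching is maximum.

Maximum matching: {(1,6), (2,5), (3,8), (4,7)}
Size: 4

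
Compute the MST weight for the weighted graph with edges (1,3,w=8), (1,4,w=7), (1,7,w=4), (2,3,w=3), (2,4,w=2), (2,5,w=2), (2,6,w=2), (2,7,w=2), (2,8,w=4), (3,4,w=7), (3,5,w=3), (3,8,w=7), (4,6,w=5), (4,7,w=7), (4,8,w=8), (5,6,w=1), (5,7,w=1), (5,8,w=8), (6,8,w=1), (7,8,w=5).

Apply Kruskal's algorithm (sort edges by weight, add if no cycle):

Sorted edges by weight:
  (5,6) w=1
  (5,7) w=1
  (6,8) w=1
  (2,6) w=2
  (2,4) w=2
  (2,5) w=2
  (2,7) w=2
  (2,3) w=3
  (3,5) w=3
  (1,7) w=4
  (2,8) w=4
  (4,6) w=5
  (7,8) w=5
  (1,4) w=7
  (3,4) w=7
  (3,8) w=7
  (4,7) w=7
  (1,3) w=8
  (4,8) w=8
  (5,8) w=8

Add edge (5,6) w=1 -- no cycle. Running total: 1
Add edge (5,7) w=1 -- no cycle. Running total: 2
Add edge (6,8) w=1 -- no cycle. Running total: 3
Add edge (2,6) w=2 -- no cycle. Running total: 5
Add edge (2,4) w=2 -- no cycle. Running total: 7
Skip edge (2,5) w=2 -- would create cycle
Skip edge (2,7) w=2 -- would create cycle
Add edge (2,3) w=3 -- no cycle. Running total: 10
Skip edge (3,5) w=3 -- would create cycle
Add edge (1,7) w=4 -- no cycle. Running total: 14

MST edges: (5,6,w=1), (5,7,w=1), (6,8,w=1), (2,6,w=2), (2,4,w=2), (2,3,w=3), (1,7,w=4)
Total MST weight: 1 + 1 + 1 + 2 + 2 + 3 + 4 = 14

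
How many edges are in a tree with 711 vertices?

A tree on n vertices always has exactly n - 1 edges.
For n = 711: edges = 711 - 1 = 710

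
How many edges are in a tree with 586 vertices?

A tree on n vertices always has exactly n - 1 edges.
For n = 586: edges = 586 - 1 = 585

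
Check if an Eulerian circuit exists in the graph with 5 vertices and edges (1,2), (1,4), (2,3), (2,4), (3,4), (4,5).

Step 1: Find the degree of each vertex:
  deg(1) = 2
  deg(2) = 3
  deg(3) = 2
  deg(4) = 4
  deg(5) = 1

Step 2: Count vertices with odd degree:
  Odd-degree vertices: 2, 5 (2 total)

Step 3: Apply Euler's theorem:
  - Eulerian circuit exists iff graph is connected and all vertices have even degree
  - Eulerian path exists iff graph is connected and has 0 or 2 odd-degree vertices

Graph is connected with exactly 2 odd-degree vertices (2, 5).
Eulerian path exists (starting and ending at the odd-degree vertices), but no Eulerian circuit.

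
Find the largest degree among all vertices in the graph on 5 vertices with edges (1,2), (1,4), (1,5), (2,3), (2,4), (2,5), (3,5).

Step 1: Count edges incident to each vertex:
  deg(1) = 3 (neighbors: 2, 4, 5)
  deg(2) = 4 (neighbors: 1, 3, 4, 5)
  deg(3) = 2 (neighbors: 2, 5)
  deg(4) = 2 (neighbors: 1, 2)
  deg(5) = 3 (neighbors: 1, 2, 3)

Step 2: Find maximum:
  max(3, 4, 2, 2, 3) = 4 (vertex 2)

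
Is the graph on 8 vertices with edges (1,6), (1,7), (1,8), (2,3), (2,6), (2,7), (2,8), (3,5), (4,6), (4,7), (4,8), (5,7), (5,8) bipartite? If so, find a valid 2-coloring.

Step 1: Attempt 2-coloring using BFS:
  Start at vertex 1, assign color 0
  Color vertex 6 with color 1 (neighbor of 1)
  Color vertex 7 with color 1 (neighbor of 1)
  Color vertex 8 with color 1 (neighbor of 1)
  Color vertex 2 with color 0 (neighbor of 6)
  Color vertex 4 with color 0 (neighbor of 6)
  Color vertex 5 with color 0 (neighbor of 7)
  Color vertex 3 with color 1 (neighbor of 2)

Step 2: 2-coloring succeeded. No conflicts found.
  Set A (color 0): {1, 2, 4, 5}
  Set B (color 1): {3, 6, 7, 8}

The graph is bipartite with partition {1, 2, 4, 5}, {3, 6, 7, 8}.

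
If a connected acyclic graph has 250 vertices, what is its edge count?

A tree on n vertices always has exactly n - 1 edges.
For n = 250: edges = 250 - 1 = 249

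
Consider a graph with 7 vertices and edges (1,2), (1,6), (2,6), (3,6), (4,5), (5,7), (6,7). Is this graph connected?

Step 1: Build adjacency list from edges:
  1: 2, 6
  2: 1, 6
  3: 6
  4: 5
  5: 4, 7
  6: 1, 2, 3, 7
  7: 5, 6

Step 2: Run BFS/DFS from vertex 1:
  Visited: {1, 2, 6, 3, 7, 5, 4}
  Reached 7 of 7 vertices

Step 3: All 7 vertices reached from vertex 1, so the graph is connected.
Answer: Yes, the graph is connected.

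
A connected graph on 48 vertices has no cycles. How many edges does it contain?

A tree on n vertices always has exactly n - 1 edges.
For n = 48: edges = 48 - 1 = 47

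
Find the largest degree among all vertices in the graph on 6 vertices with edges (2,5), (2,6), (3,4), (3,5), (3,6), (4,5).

Step 1: Count edges incident to each vertex:
  deg(1) = 0 (neighbors: none)
  deg(2) = 2 (neighbors: 5, 6)
  deg(3) = 3 (neighbors: 4, 5, 6)
  deg(4) = 2 (neighbors: 3, 5)
  deg(5) = 3 (neighbors: 2, 3, 4)
  deg(6) = 2 (neighbors: 2, 3)

Step 2: Find maximum:
  max(0, 2, 3, 2, 3, 2) = 3 (vertex 3)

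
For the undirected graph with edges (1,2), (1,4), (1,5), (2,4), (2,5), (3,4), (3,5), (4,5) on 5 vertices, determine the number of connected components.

Step 1: Build adjacency list from edges:
  1: 2, 4, 5
  2: 1, 4, 5
  3: 4, 5
  4: 1, 2, 3, 5
  5: 1, 2, 3, 4

Step 2: Run BFS/DFS from vertex 1:
  Visited: {1, 2, 4, 5, 3}
  Reached 5 of 5 vertices

Step 3: All 5 vertices reached from vertex 1, so the graph is connected.
Number of connected components: 1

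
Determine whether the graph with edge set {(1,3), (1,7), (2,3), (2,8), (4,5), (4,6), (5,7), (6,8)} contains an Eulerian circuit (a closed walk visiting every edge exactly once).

Step 1: Find the degree of each vertex:
  deg(1) = 2
  deg(2) = 2
  deg(3) = 2
  deg(4) = 2
  deg(5) = 2
  deg(6) = 2
  deg(7) = 2
  deg(8) = 2

Step 2: Count vertices with odd degree:
  All vertices have even degree (0 odd-degree vertices)

Step 3: Apply Euler's theorem:
  - Eulerian circuit exists iff graph is connected and all vertices have even degree
  - Eulerian path exists iff graph is connected and has 0 or 2 odd-degree vertices

Graph is connected with 0 odd-degree vertices.
Both Eulerian circuit and Eulerian path exist.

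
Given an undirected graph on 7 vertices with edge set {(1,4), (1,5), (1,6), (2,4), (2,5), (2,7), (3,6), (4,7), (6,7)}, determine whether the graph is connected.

Step 1: Build adjacency list from edges:
  1: 4, 5, 6
  2: 4, 5, 7
  3: 6
  4: 1, 2, 7
  5: 1, 2
  6: 1, 3, 7
  7: 2, 4, 6

Step 2: Run BFS/DFS from vertex 1:
  Visited: {1, 4, 5, 6, 2, 7, 3}
  Reached 7 of 7 vertices

Step 3: All 7 vertices reached from vertex 1, so the graph is connected.
Answer: Yes, the graph is connected.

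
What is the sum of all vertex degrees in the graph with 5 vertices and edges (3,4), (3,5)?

Step 1: Count edges incident to each vertex:
  deg(1) = 0 (neighbors: none)
  deg(2) = 0 (neighbors: none)
  deg(3) = 2 (neighbors: 4, 5)
  deg(4) = 1 (neighbors: 3)
  deg(5) = 1 (neighbors: 3)

Step 2: Sum all degrees:
  0 + 0 + 2 + 1 + 1 = 4

Verification: sum of degrees = 2 * |E| = 2 * 2 = 4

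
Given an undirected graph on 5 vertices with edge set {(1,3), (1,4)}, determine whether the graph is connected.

Step 1: Build adjacency list from edges:
  1: 3, 4
  2: (none)
  3: 1
  4: 1
  5: (none)

Step 2: Run BFS/DFS from vertex 1:
  Visited: {1, 3, 4}
  Reached 3 of 5 vertices

Step 3: Only 3 of 5 vertices reached. Graph is disconnected.
Connected components: {1, 3, 4}, {2}, {5}
Answer: No, the graph is not connected (3 components).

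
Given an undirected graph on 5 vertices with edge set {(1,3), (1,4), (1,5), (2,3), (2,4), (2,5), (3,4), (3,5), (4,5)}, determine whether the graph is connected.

Step 1: Build adjacency list from edges:
  1: 3, 4, 5
  2: 3, 4, 5
  3: 1, 2, 4, 5
  4: 1, 2, 3, 5
  5: 1, 2, 3, 4

Step 2: Run BFS/DFS from vertex 1:
  Visited: {1, 3, 4, 5, 2}
  Reached 5 of 5 vertices

Step 3: All 5 vertices reached from vertex 1, so the graph is connected.
Answer: Yes, the graph is connected.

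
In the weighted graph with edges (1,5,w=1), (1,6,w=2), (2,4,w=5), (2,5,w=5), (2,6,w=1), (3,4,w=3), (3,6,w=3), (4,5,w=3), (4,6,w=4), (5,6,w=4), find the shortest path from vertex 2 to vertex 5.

Step 1: Build adjacency list with weights:
  1: 5(w=1), 6(w=2)
  2: 4(w=5), 5(w=5), 6(w=1)
  3: 4(w=3), 6(w=3)
  4: 2(w=5), 3(w=3), 5(w=3), 6(w=4)
  5: 1(w=1), 2(w=5), 4(w=3), 6(w=4)
  6: 1(w=2), 2(w=1), 3(w=3), 4(w=4), 5(w=4)

Step 2: Apply Dijkstra's algorithm from vertex 2:
  Visit vertex 2 (distance=0)
    Update dist[4] = 5
    Update dist[5] = 5
    Update dist[6] = 1
  Visit vertex 6 (distance=1)
    Update dist[1] = 3
    Update dist[3] = 4
  Visit vertex 1 (distance=3)
    Update dist[5] = 4
  Visit vertex 3 (distance=4)
  Visit vertex 5 (distance=4)

Step 3: Shortest path: 2 -> 6 -> 1 -> 5
Total weight: 1 + 2 + 1 = 4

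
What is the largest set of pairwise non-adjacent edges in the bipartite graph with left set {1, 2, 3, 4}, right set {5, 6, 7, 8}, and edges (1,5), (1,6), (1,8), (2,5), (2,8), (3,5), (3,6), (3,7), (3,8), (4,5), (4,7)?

Step 1: List the neighbors of each left vertex:
  1: 5, 6, 8
  2: 5, 8
  3: 5, 6, 7, 8
  4: 5, 7

Step 2: Greedily match left vertices, then look for augmenting paths:
  Match 1 -- 5
  Match 2 -- 8
  Match 3 -- 6
  Match 4 -- 7
  No augmenting path remains.

Step 3: Verify this is maximum:
  Matching size 4 = min(|L|, |R|) = min(4, 4), which is an upper bound, so this matching is maximum.

Maximum matching: {(1,5), (2,8), (3,6), (4,7)}
Size: 4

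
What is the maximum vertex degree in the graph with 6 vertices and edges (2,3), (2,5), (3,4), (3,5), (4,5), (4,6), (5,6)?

Step 1: Count edges incident to each vertex:
  deg(1) = 0 (neighbors: none)
  deg(2) = 2 (neighbors: 3, 5)
  deg(3) = 3 (neighbors: 2, 4, 5)
  deg(4) = 3 (neighbors: 3, 5, 6)
  deg(5) = 4 (neighbors: 2, 3, 4, 6)
  deg(6) = 2 (neighbors: 4, 5)

Step 2: Find maximum:
  max(0, 2, 3, 3, 4, 2) = 4 (vertex 5)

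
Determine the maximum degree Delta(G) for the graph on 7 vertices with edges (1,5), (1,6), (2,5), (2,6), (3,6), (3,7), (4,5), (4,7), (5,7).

Step 1: Count edges incident to each vertex:
  deg(1) = 2 (neighbors: 5, 6)
  deg(2) = 2 (neighbors: 5, 6)
  deg(3) = 2 (neighbors: 6, 7)
  deg(4) = 2 (neighbors: 5, 7)
  deg(5) = 4 (neighbors: 1, 2, 4, 7)
  deg(6) = 3 (neighbors: 1, 2, 3)
  deg(7) = 3 (neighbors: 3, 4, 5)

Step 2: Find maximum:
  max(2, 2, 2, 2, 4, 3, 3) = 4 (vertex 5)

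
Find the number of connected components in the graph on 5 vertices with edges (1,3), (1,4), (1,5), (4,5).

Step 1: Build adjacency list from edges:
  1: 3, 4, 5
  2: (none)
  3: 1
  4: 1, 5
  5: 1, 4

Step 2: Run BFS/DFS from vertex 1:
  Visited: {1, 3, 4, 5}
  Reached 4 of 5 vertices

Step 3: Only 4 of 5 vertices reached. Graph is disconnected.
Connected components: {1, 3, 4, 5}, {2}
Number of connected components: 2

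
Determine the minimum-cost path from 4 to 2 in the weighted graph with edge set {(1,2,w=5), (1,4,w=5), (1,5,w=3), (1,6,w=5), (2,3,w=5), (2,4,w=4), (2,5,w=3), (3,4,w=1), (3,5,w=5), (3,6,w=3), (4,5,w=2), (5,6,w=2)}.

Step 1: Build adjacency list with weights:
  1: 2(w=5), 4(w=5), 5(w=3), 6(w=5)
  2: 1(w=5), 3(w=5), 4(w=4), 5(w=3)
  3: 2(w=5), 4(w=1), 5(w=5), 6(w=3)
  4: 1(w=5), 2(w=4), 3(w=1), 5(w=2)
  5: 1(w=3), 2(w=3), 3(w=5), 4(w=2), 6(w=2)
  6: 1(w=5), 3(w=3), 5(w=2)

Step 2: Apply Dijkstra's algorithm from vertex 4:
  Visit vertex 4 (distance=0)
    Update dist[1] = 5
    Update dist[2] = 4
    Update dist[3] = 1
    Update dist[5] = 2
  Visit vertex 3 (distance=1)
    Update dist[6] = 4
  Visit vertex 5 (distance=2)
  Visit vertex 2 (distance=4)

Step 3: Shortest path: 4 -> 2
Total weight: 4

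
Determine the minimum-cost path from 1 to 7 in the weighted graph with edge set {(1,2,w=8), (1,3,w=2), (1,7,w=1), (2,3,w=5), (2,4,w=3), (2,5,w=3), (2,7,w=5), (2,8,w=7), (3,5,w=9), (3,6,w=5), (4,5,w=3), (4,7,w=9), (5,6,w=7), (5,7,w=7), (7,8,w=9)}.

Step 1: Build adjacency list with weights:
  1: 2(w=8), 3(w=2), 7(w=1)
  2: 1(w=8), 3(w=5), 4(w=3), 5(w=3), 7(w=5), 8(w=7)
  3: 1(w=2), 2(w=5), 5(w=9), 6(w=5)
  4: 2(w=3), 5(w=3), 7(w=9)
  5: 2(w=3), 3(w=9), 4(w=3), 6(w=7), 7(w=7)
  6: 3(w=5), 5(w=7)
  7: 1(w=1), 2(w=5), 4(w=9), 5(w=7), 8(w=9)
  8: 2(w=7), 7(w=9)

Step 2: Apply Dijkstra's algorithm from vertex 1:
  Visit vertex 1 (distance=0)
    Update dist[2] = 8
    Update dist[3] = 2
    Update dist[7] = 1
  Visit vertex 7 (distance=1)
    Update dist[2] = 6
    Update dist[4] = 10
    Update dist[5] = 8
    Update dist[8] = 10

Step 3: Shortest path: 1 -> 7
Total weight: 1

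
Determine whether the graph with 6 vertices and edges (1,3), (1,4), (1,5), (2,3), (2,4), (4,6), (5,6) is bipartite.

Step 1: Attempt 2-coloring using BFS:
  Start at vertex 1, assign color 0
  Color vertex 3 with color 1 (neighbor of 1)
  Color vertex 4 with color 1 (neighbor of 1)
  Color vertex 5 with color 1 (neighbor of 1)
  Color vertex 2 with color 0 (neighbor of 3)
  Color vertex 6 with color 0 (neighbor of 4)

Step 2: 2-coloring succeeded. No conflicts found.
  Set A (color 0): {1, 2, 6}
  Set B (color 1): {3, 4, 5}

The graph is bipartite with partition {1, 2, 6}, {3, 4, 5}.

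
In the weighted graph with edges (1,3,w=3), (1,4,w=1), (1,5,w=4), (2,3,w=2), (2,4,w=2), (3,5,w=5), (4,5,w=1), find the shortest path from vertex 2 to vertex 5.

Step 1: Build adjacency list with weights:
  1: 3(w=3), 4(w=1), 5(w=4)
  2: 3(w=2), 4(w=2)
  3: 1(w=3), 2(w=2), 5(w=5)
  4: 1(w=1), 2(w=2), 5(w=1)
  5: 1(w=4), 3(w=5), 4(w=1)

Step 2: Apply Dijkstra's algorithm from vertex 2:
  Visit vertex 2 (distance=0)
    Update dist[3] = 2
    Update dist[4] = 2
  Visit vertex 3 (distance=2)
    Update dist[1] = 5
    Update dist[5] = 7
  Visit vertex 4 (distance=2)
    Update dist[1] = 3
    Update dist[5] = 3
  Visit vertex 1 (distance=3)
  Visit vertex 5 (distance=3)

Step 3: Shortest path: 2 -> 4 -> 5
Total weight: 2 + 1 = 3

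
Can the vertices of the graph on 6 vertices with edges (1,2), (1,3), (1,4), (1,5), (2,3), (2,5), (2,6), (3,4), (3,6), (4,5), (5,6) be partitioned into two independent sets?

Step 1: Attempt 2-coloring using BFS:
  Start at vertex 1, assign color 0
  Color vertex 2 with color 1 (neighbor of 1)
  Color vertex 3 with color 1 (neighbor of 1)
  Color vertex 4 with color 1 (neighbor of 1)
  Color vertex 5 with color 1 (neighbor of 1)

Step 2: Conflict found! Vertices 2 and 3 are adjacent but have the same color.
This means the graph contains an odd cycle.

The graph is NOT bipartite.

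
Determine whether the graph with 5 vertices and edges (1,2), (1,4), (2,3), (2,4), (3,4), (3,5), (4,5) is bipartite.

Step 1: Attempt 2-coloring using BFS:
  Start at vertex 1, assign color 0
  Color vertex 2 with color 1 (neighbor of 1)
  Color vertex 4 with color 1 (neighbor of 1)
  Color vertex 3 with color 0 (neighbor of 2)

Step 2: Conflict found! Vertices 2 and 4 are adjacent but have the same color.
This means the graph contains an odd cycle.

The graph is NOT bipartite.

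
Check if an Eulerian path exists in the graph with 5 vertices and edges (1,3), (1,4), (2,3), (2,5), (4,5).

Step 1: Find the degree of each vertex:
  deg(1) = 2
  deg(2) = 2
  deg(3) = 2
  deg(4) = 2
  deg(5) = 2

Step 2: Count vertices with odd degree:
  All vertices have even degree (0 odd-degree vertices)

Step 3: Apply Euler's theorem:
  - Eulerian circuit exists iff graph is connected and all vertices have even degree
  - Eulerian path exists iff graph is connected and has 0 or 2 odd-degree vertices

Graph is connected with 0 odd-degree vertices.
Both Eulerian circuit and Eulerian path exist.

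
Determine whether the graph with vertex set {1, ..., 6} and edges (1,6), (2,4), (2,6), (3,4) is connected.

Step 1: Build adjacency list from edges:
  1: 6
  2: 4, 6
  3: 4
  4: 2, 3
  5: (none)
  6: 1, 2

Step 2: Run BFS/DFS from vertex 1:
  Visited: {1, 6, 2, 4, 3}
  Reached 5 of 6 vertices

Step 3: Only 5 of 6 vertices reached. Graph is disconnected.
Connected components: {1, 2, 3, 4, 6}, {5}
Answer: No, the graph is not connected (2 components).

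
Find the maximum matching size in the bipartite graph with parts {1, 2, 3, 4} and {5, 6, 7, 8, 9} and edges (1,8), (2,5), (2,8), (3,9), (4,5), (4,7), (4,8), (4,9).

Step 1: List the neighbors of each left vertex:
  1: 8
  2: 5, 8
  3: 9
  4: 5, 7, 8, 9

Step 2: Greedily match left vertices, then look for augmenting paths:
  Match 1 -- 8
  Match 2 -- 5
  Match 3 -- 9
  Match 4 -- 7
  No augmenting path remains.

Step 3: Verify this is maximum:
  Matching size 4 = min(|L|, |R|) = min(4, 5), which is an upper bound, so this matching is maximum.

Maximum matching: {(1,8), (2,5), (3,9), (4,7)}
Size: 4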